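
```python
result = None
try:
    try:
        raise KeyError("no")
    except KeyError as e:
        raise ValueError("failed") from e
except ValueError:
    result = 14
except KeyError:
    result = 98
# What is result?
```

Step-by-step execution trace:
1. Inner try raises KeyError; inner `except KeyError as e` catches it.
2. `raise ValueError(...) from e` raises ValueError (KeyError is attached as __cause__, but only ValueError is active).
3. Outer `except ValueError` matches → result = 14.
4. `except KeyError` is not reached.
Result: 14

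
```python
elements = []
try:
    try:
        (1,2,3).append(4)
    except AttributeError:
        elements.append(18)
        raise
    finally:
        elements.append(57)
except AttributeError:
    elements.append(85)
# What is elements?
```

Step-by-step execution trace:
1. Inner try: `(1,2,3).append(4)` raises AttributeError.
2. Inner `except AttributeError` matches → `elements.append(18)` → elements = [18].
3. bare `raise` re-raises AttributeError.
4. Inner `finally` runs during unwinding: `elements.append(57)` → elements = [18, 57].
5. Outer `except AttributeError` matches → `elements.append(85)` → elements = [18, 57, 85].
Result: [18, 57, 85]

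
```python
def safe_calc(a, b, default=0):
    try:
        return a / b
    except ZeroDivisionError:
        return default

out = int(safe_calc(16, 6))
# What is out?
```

Step-by-step execution trace:
1. `safe_calc(16, 6)` enters try: `return 16 / 6` → returns 2.6666666666666665. No exception raised.
2. `except ZeroDivisionError` is skipped.
3. `int(2.6666666666666665)` → 2 → out = 2.
Result: 2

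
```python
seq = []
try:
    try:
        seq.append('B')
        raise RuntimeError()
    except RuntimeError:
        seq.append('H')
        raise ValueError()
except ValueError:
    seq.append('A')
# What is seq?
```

Step-by-step execution trace:
1. Inner try: `seq.append('B')` → seq = ['B'].
2. `raise RuntimeError()` raises RuntimeError.
3. Inner `except RuntimeError` matches → `seq.append('H')` → seq = ['B', 'H'].
4. `raise ValueError()` raises ValueError; propagates to outer try.
5. Outer `except ValueError` matches → `seq.append('A')` → seq = ['B', 'H', 'A'].
Result: ['B', 'H', 'A']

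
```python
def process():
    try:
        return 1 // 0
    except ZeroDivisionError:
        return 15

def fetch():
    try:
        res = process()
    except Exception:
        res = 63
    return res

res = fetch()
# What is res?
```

Step-by-step execution trace:
1. `fetch()` calls `process()`.
2. In process: `1 // 0` raises ZeroDivisionError; `except ZeroDivisionError` catches it → returns 15.
3. In fetch: `res = process()` → res = 15. No exception reaches fetch.
4. `except Exception` is skipped; fetch returns 15.
5. res = 15.
Result: 15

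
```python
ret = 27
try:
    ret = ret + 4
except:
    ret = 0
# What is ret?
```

Step-by-step execution trace:
1. ret starts at 27.
2. try: `ret = ret + 4` → ret = 31. No exception raised.
3. `except` is skipped.
Result: 31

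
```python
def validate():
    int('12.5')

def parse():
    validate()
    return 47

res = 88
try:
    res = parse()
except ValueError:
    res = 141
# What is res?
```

Step-by-step execution trace:
1. res starts at 88.
2. try: `parse()` calls `validate()`.
3. `validate()` evaluates `int('12.5')`, which raises ValueError; it propagates through parse (uncaught).
4. `return 47` in parse is not reached; the assignment to res does not complete.
5. `except ValueError` matches → res = 141.
Result: 141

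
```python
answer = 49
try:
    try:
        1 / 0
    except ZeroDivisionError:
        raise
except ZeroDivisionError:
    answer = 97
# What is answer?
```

Step-by-step execution trace:
1. Inner try: `1 / 0` raises ZeroDivisionError.
2. Inner `except ZeroDivisionError` matches; bare `raise` re-raises the same ZeroDivisionError.
3. Outer `except ZeroDivisionError` matches → answer = 97.
Result: 97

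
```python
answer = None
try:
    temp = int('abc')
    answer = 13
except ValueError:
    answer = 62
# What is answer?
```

Step-by-step execution trace:
1. `temp = int('abc')` raises ValueError.
2. `answer = 13` is not reached.
3. `except ValueError` matches → answer = 62.
Result: 62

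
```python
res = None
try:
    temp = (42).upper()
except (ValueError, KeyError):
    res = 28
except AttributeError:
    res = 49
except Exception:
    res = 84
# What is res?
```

Step-by-step execution trace:
1. `temp = (42).upper()` raises AttributeError.
2. `except (ValueError, KeyError)` does not match AttributeError; skipped.
3. `except AttributeError` matches (exact type match) → res = 49.
4. `except Exception` is not reached.
Result: 49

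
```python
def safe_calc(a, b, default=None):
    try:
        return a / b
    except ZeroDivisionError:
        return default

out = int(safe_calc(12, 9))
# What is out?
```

Step-by-step execution trace:
1. `safe_calc(12, 9)` enters try: `return 12 / 9` → returns 1.3333333333333333. No exception raised.
2. `except ZeroDivisionError` is skipped.
3. `int(1.3333333333333333)` → 1 → out = 1.
Result: 1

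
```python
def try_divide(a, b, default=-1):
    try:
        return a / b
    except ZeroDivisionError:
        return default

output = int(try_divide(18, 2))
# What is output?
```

Step-by-step execution trace:
1. `try_divide(18, 2)` enters try: `return 18 / 2` → returns 9.0. No exception raised.
2. `except ZeroDivisionError` is skipped.
3. `int(9.0)` → 9 → output = 9.
Result: 9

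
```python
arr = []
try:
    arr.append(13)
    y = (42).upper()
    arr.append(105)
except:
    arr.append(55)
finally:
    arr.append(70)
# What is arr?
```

Step-by-step execution trace:
1. try: `arr.append(13)` → arr = [13].
2. `y = (42).upper()` raises AttributeError; `arr.append(105)` is not reached.
3. bare `except` matches → `arr.append(55)` → arr = [13, 55].
4. finally always runs: `arr.append(70)` → arr = [13, 55, 70].
Result: [13, 55, 70]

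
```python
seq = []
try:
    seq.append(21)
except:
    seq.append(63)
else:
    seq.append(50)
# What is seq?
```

Step-by-step execution trace:
1. try: `seq.append(21)` → seq = [21]. No exception raised.
2. `except` is skipped.
3. `else` runs (try completed without exception): `seq.append(50)` → seq = [21, 50].
Result: [21, 50]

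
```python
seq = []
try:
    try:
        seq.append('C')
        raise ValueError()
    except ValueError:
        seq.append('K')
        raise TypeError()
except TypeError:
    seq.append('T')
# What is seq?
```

Step-by-step execution trace:
1. Inner try: `seq.append('C')` → seq = ['C'].
2. `raise ValueError()` raises ValueError.
3. Inner `except ValueError` matches → `seq.append('K')` → seq = ['C', 'K'].
4. `raise TypeError()` raises TypeError; propagates to outer try.
5. Outer `except TypeError` matches → `seq.append('T')` → seq = ['C', 'K', 'T'].
Result: ['C', 'K', 'T']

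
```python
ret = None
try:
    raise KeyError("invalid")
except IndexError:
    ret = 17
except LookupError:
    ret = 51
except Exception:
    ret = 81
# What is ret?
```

Step-by-step execution trace:
1. `raise KeyError(...)` raises KeyError.
2. `except IndexError` does not match (KeyError is not a subclass of IndexError); skipped.
3. `except LookupError` matches (KeyError is a subclass of LookupError) → ret = 51.
4. `except Exception` is not reached.
Result: 51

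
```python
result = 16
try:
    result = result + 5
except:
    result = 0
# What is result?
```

Step-by-step execution trace:
1. result starts at 16.
2. try: `result = result + 5` → result = 21. No exception raised.
3. `except` is skipped.
Result: 21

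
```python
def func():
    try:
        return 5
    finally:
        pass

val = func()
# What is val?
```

Step-by-step execution trace:
1. `func()` enters try: `return 5` sets pending return value 5.
2. Before returning, `finally: pass` runs (no effect).
3. func() returns 5 → val = 5.
Result: 5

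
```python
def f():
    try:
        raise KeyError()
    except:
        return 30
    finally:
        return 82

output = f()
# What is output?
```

Step-by-step execution trace:
1. `f()` enters try: `raise KeyError()` raises KeyError.
2. bare `except` matches → `return 30` sets pending return value 30.
3. Before returning, `finally: return 82` runs and overrides the pending return.
4. f() returns 82 → output = 82.
Result: 82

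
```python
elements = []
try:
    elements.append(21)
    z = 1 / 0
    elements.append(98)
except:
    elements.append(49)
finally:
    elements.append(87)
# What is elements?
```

Step-by-step execution trace:
1. try: `elements.append(21)` → elements = [21].
2. `z = 1 / 0` raises ZeroDivisionError; `elements.append(98)` is not reached.
3. bare `except` matches → `elements.append(49)` → elements = [21, 49].
4. finally always runs: `elements.append(87)` → elements = [21, 49, 87].
Result: [21, 49, 87]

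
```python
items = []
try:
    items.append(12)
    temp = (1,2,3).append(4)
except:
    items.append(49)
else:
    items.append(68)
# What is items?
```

Step-by-step execution trace:
1. try: `items.append(12)` → items = [12].
2. `temp = (1,2,3).append(4)` raises AttributeError.
3. bare `except` matches → `items.append(49)` → items = [12, 49].
4. `else` is skipped (an exception was raised).
Result: [12, 49]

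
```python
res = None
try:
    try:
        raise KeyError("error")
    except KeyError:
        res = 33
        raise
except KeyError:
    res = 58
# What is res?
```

Step-by-step execution trace:
1. Inner try: `raise KeyError("error")` raises KeyError.
2. Inner `except KeyError` matches → res = 33.
3. bare `raise` re-raises the same KeyError.
4. Outer `except KeyError` matches → res = 58.
Result: 58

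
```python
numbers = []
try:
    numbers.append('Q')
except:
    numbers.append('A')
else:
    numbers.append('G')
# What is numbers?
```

Step-by-step execution trace:
1. try: `numbers.append('Q')` → numbers = ['Q']. No exception raised.
2. `except` is skipped.
3. `else` runs (try completed without exception): `numbers.append('G')` → numbers = ['Q', 'G'].
Result: ['Q', 'G']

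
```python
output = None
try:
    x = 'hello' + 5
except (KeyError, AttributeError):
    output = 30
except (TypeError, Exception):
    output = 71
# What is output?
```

Step-by-step execution trace:
1. `x = 'hello' + 5` raises TypeError.
2. `except (KeyError, AttributeError)` does not match TypeError; skipped.
3. `except (TypeError, Exception)` matches (TypeError is in the tuple) → output = 71.
Result: 71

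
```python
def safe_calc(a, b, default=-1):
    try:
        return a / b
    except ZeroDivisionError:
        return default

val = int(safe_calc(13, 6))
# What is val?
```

Step-by-step execution trace:
1. `safe_calc(13, 6)` enters try: `return 13 / 6` → returns 2.1666666666666665. No exception raised.
2. `except ZeroDivisionError` is skipped.
3. `int(2.1666666666666665)` → 2 → val = 2.
Result: 2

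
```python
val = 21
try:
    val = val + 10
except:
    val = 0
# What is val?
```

Step-by-step execution trace:
1. val starts at 21.
2. try: `val = val + 10` → val = 31. No exception raised.
3. `except` is skipped.
Result: 31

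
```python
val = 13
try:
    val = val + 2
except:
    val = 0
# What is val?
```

Step-by-step execution trace:
1. val starts at 13.
2. try: `val = val + 2` → val = 15. No exception raised.
3. `except` is skipped.
Result: 15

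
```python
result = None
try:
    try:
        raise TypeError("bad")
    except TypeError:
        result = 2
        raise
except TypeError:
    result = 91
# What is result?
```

Step-by-step execution trace:
1. Inner try: `raise TypeError("bad")` raises TypeError.
2. Inner `except TypeError` matches → result = 2.
3. bare `raise` re-raises the same TypeError.
4. Outer `except TypeError` matches → result = 91.
Result: 91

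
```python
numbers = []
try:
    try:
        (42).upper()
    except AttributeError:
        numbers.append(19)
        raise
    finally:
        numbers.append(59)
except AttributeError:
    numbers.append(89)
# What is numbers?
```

Step-by-step execution trace:
1. Inner try: `(42).upper()` raises AttributeError.
2. Inner `except AttributeError` matches → `numbers.append(19)` → numbers = [19].
3. bare `raise` re-raises AttributeError.
4. Inner `finally` runs during unwinding: `numbers.append(59)` → numbers = [19, 59].
5. Outer `except AttributeError` matches → `numbers.append(89)` → numbers = [19, 59, 89].
Result: [19, 59, 89]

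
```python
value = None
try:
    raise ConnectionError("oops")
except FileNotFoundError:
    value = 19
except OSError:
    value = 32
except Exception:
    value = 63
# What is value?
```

Step-by-step execution trace:
1. `raise ConnectionError(...)` raises ConnectionError.
2. `except FileNotFoundError` does not match (ConnectionError is not a subclass of FileNotFoundError); skipped.
3. `except OSError` matches (ConnectionError is a subclass of OSError) → value = 32.
4. `except Exception` is not reached.
Result: 32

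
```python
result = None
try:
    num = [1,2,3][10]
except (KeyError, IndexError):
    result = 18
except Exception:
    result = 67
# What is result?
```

Step-by-step execution trace:
1. `num = [1,2,3][10]` raises IndexError.
2. `except (KeyError, IndexError)` matches (IndexError is in the tuple) → result = 18.
3. `except Exception` is not reached.
Result: 18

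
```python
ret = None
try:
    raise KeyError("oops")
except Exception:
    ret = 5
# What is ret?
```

Step-by-step execution trace:
1. `raise KeyError(...)` raises KeyError.
2. `except Exception` matches (KeyError is a subclass of Exception) → ret = 5.
Result: 5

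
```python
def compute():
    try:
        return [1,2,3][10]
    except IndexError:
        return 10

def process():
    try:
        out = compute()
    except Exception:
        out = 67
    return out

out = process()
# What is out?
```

Step-by-step execution trace:
1. `process()` calls `compute()`.
2. In compute: `[1,2,3][10]` raises IndexError; `except IndexError` catches it → returns 10.
3. In process: `out = compute()` → out = 10. No exception reaches process.
4. `except Exception` is skipped; process returns 10.
5. out = 10.
Result: 10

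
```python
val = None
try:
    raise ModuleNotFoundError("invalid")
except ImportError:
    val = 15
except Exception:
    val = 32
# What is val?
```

Step-by-step execution trace:
1. `raise ModuleNotFoundError(...)` raises ModuleNotFoundError.
2. `except ImportError` matches (ModuleNotFoundError is a subclass of ImportError) → val = 15.
3. `except Exception` is not reached.
Result: 15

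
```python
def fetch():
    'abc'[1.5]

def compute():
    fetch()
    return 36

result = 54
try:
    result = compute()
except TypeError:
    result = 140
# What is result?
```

Step-by-step execution trace:
1. result starts at 54.
2. try: `compute()` calls `fetch()`.
3. `fetch()` evaluates `'abc'[1.5]`, which raises TypeError; it propagates through compute (uncaught).
4. `return 36` in compute is not reached; the assignment to result does not complete.
5. `except TypeError` matches → result = 140.
Result: 140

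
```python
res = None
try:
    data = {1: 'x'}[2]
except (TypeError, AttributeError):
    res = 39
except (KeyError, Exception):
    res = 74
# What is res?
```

Step-by-step execution trace:
1. `data = {1: 'x'}[2]` raises KeyError.
2. `except (TypeError, AttributeError)` does not match KeyError; skipped.
3. `except (KeyError, Exception)` matches (KeyError is in the tuple) → res = 74.
Result: 74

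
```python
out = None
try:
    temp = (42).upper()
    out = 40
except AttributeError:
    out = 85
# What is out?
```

Step-by-step execution trace:
1. `temp = (42).upper()` raises AttributeError.
2. `out = 40` is not reached.
3. `except AttributeError` matches → out = 85.
Result: 85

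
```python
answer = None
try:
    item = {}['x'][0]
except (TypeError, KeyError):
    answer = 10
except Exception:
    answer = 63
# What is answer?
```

Step-by-step execution trace:
1. `item = {}['x'][0]` raises KeyError.
2. `except (TypeError, KeyError)` matches (KeyError is in the tuple) → answer = 10.
3. `except Exception` is not reached.
Result: 10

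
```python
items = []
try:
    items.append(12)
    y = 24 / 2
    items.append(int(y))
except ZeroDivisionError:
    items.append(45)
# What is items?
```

Step-by-step execution trace:
1. try: `items.append(12)` → items = [12].
2. `y = 24 / 2` → y = 12.0. No exception raised.
3. `items.append(int(y))` → items = [12, 12].
4. `except ZeroDivisionError` is skipped (no exception was raised).
Result: [12, 12]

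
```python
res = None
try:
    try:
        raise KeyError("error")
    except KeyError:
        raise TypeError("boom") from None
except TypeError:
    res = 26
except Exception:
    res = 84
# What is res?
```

Step-by-step execution trace:
1. Inner try raises KeyError; inner `except KeyError` catches it.
2. `raise TypeError(...) from None` raises TypeError (from None suppresses __context__, but the active exception is still TypeError).
3. Outer `except TypeError` matches → res = 26.
4. `except Exception` is not reached.
Result: 26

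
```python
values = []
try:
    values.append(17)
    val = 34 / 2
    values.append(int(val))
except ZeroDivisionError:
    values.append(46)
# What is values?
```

Step-by-step execution trace:
1. try: `values.append(17)` → values = [17].
2. `val = 34 / 2` → val = 17.0. No exception raised.
3. `values.append(int(val))` → values = [17, 17].
4. `except ZeroDivisionError` is skipped (no exception was raised).
Result: [17, 17]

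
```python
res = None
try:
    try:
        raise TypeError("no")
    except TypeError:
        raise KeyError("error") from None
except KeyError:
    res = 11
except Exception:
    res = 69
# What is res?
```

Step-by-step execution trace:
1. Inner try raises TypeError; inner `except TypeError` catches it.
2. `raise KeyError(...) from None` raises KeyError (from None suppresses __context__, but the active exception is still KeyError).
3. Outer `except KeyError` matches → res = 11.
4. `except Exception` is not reached.
Result: 11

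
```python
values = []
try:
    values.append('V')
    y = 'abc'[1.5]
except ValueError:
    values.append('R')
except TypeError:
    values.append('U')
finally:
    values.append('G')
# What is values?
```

Step-by-step execution trace:
1. try: `values.append('V')` → values = ['V'].
2. `y = 'abc'[1.5]` raises TypeError.
3. `except ValueError` does not match TypeError; skipped.
4. `except TypeError` matches → `values.append('U')` → values = ['V', 'U'].
5. finally always runs: `values.append('G')` → values = ['V', 'U', 'G'].
Result: ['V', 'U', 'G']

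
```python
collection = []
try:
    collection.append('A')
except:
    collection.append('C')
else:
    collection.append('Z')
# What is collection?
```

Step-by-step execution trace:
1. try: `collection.append('A')` → collection = ['A']. No exception raised.
2. `except` is skipped.
3. `else` runs (try completed without exception): `collection.append('Z')` → collection = ['A', 'Z'].
Result: ['A', 'Z']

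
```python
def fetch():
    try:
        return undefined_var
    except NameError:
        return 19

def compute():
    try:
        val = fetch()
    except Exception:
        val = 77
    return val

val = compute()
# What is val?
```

Step-by-step execution trace:
1. `compute()` calls `fetch()`.
2. In fetch: `undefined_var` raises NameError; `except NameError` catches it → returns 19.
3. In compute: `val = fetch()` → val = 19. No exception reaches compute.
4. `except Exception` is skipped; compute returns 19.
5. val = 19.
Result: 19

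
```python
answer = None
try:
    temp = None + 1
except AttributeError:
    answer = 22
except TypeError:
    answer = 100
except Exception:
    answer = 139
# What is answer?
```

Step-by-step execution trace:
1. `temp = None + 1` raises TypeError.
2. `except AttributeError` does not match TypeError; skipped.
3. `except TypeError` matches → answer = 100.
4. Remaining except clauses are skipped.
Result: 100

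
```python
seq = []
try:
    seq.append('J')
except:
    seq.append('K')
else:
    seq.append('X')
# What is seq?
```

Step-by-step execution trace:
1. try: `seq.append('J')` → seq = ['J']. No exception raised.
2. `except` is skipped.
3. `else` runs (try completed without exception): `seq.append('X')` → seq = ['J', 'X'].
Result: ['J', 'X']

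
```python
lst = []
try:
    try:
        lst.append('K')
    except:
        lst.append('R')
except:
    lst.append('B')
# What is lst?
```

Step-by-step execution trace:
1. Inner try: `lst.append('K')` → lst = ['K']. No exception raised.
2. Inner `except` is skipped.
3. Inner try completes normally; outer `except` is skipped.
Result: ['K']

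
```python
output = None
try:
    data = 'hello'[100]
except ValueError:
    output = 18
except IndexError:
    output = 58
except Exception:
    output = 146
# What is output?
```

Step-by-step execution trace:
1. `data = 'hello'[100]` raises IndexError.
2. `except ValueError` does not match IndexError; skipped.
3. `except IndexError` matches → output = 58.
4. Remaining except clauses are skipped.
Result: 58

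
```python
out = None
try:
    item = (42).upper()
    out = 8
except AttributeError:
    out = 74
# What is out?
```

Step-by-step execution trace:
1. `item = (42).upper()` raises AttributeError.
2. `out = 8` is not reached.
3. `except AttributeError` matches → out = 74.
Result: 74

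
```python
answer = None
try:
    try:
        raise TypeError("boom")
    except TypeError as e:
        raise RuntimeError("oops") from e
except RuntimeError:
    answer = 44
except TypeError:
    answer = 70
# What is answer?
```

Step-by-step execution trace:
1. Inner try raises TypeError; inner `except TypeError as e` catches it.
2. `raise RuntimeError(...) from e` raises RuntimeError (TypeError is attached as __cause__, but only RuntimeError is active).
3. Outer `except RuntimeError` matches → answer = 44.
4. `except TypeError` is not reached.
Result: 44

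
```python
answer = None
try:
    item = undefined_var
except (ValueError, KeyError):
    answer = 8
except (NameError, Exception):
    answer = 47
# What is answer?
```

Step-by-step execution trace:
1. `item = undefined_var` raises NameError.
2. `except (ValueError, KeyError)` does not match NameError; skipped.
3. `except (NameError, Exception)` matches (NameError is in the tuple) → answer = 47.
Result: 47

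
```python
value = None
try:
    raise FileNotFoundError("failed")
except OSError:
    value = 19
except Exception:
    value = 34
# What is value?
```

Step-by-step execution trace:
1. `raise FileNotFoundError(...)` raises FileNotFoundError.
2. `except OSError` matches (FileNotFoundError is a subclass of OSError) → value = 19.
3. `except Exception` is not reached.
Result: 19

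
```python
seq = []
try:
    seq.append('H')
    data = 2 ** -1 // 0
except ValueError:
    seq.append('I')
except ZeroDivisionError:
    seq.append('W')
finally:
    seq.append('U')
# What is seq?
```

Step-by-step execution trace:
1. try: `seq.append('H')` → seq = ['H'].
2. `data = 2 ** -1 // 0` raises ZeroDivisionError.
3. `except ValueError` does not match ZeroDivisionError; skipped.
4. `except ZeroDivisionError` matches → `seq.append('W')` → seq = ['H', 'W'].
5. finally always runs: `seq.append('U')` → seq = ['H', 'W', 'U'].
Result: ['H', 'W', 'U']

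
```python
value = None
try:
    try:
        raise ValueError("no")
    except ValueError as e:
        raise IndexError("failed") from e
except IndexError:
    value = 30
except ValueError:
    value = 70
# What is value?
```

Step-by-step execution trace:
1. Inner try raises ValueError; inner `except ValueError as e` catches it.
2. `raise IndexError(...) from e` raises IndexError (ValueError is attached as __cause__, but only IndexError is active).
3. Outer `except IndexError` matches → value = 30.
4. `except ValueError` is not reached.
Result: 30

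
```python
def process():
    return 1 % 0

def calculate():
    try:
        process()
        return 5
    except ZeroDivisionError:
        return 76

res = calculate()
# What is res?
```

Step-by-step execution trace:
1. `calculate()` calls `process()`.
2. `process()` evaluates `1 % 0`, which raises ZeroDivisionError; it propagates to the caller.
3. `return 5` is not reached.
4. `except ZeroDivisionError` in calculate matches → returns 76.
5. res = 76.
Result: 76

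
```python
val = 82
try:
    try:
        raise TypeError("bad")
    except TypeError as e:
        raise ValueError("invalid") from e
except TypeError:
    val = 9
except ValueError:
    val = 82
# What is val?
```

Step-by-step execution trace:
1. Inner try raises TypeError; inner `except TypeError as e` catches it.
2. `raise ValueError(...) from e` raises ValueError (TypeError is attached as __cause__, but only ValueError is active).
3. Outer `except TypeError` does not match ValueError; skipped.
4. Outer `except ValueError` matches → val = 82.
Result: 82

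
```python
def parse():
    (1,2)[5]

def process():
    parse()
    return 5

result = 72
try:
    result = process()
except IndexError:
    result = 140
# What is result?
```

Step-by-step execution trace:
1. result starts at 72.
2. try: `process()` calls `parse()`.
3. `parse()` evaluates `(1,2)[5]`, which raises IndexError; it propagates through process (uncaught).
4. `return 5` in process is not reached; the assignment to result does not complete.
5. `except IndexError` matches → result = 140.
Result: 140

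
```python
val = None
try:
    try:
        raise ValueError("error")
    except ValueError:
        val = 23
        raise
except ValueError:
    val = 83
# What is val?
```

Step-by-step execution trace:
1. Inner try: `raise ValueError("error")` raises ValueError.
2. Inner `except ValueError` matches → val = 23.
3. bare `raise` re-raises the same ValueError.
4. Outer `except ValueError` matches → val = 83.
Result: 83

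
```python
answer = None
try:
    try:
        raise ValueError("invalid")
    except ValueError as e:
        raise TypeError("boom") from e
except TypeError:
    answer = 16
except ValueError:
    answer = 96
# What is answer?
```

Step-by-step execution trace:
1. Inner try raises ValueError; inner `except ValueError as e` catches it.
2. `raise TypeError(...) from e` raises TypeError (ValueError is attached as __cause__, but only TypeError is active).
3. Outer `except TypeError` matches → answer = 16.
4. `except ValueError` is not reached.
Result: 16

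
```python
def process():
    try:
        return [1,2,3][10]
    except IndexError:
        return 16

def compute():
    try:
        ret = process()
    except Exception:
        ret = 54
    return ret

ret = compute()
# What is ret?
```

Step-by-step execution trace:
1. `compute()` calls `process()`.
2. In process: `[1,2,3][10]` raises IndexError; `except IndexError` catches it → returns 16.
3. In compute: `ret = process()` → ret = 16. No exception reaches compute.
4. `except Exception` is skipped; compute returns 16.
5. ret = 16.
Result: 16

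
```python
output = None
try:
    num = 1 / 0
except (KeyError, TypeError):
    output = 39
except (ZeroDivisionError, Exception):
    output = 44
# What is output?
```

Step-by-step execution trace:
1. `num = 1 / 0` raises ZeroDivisionError.
2. `except (KeyError, TypeError)` does not match ZeroDivisionError; skipped.
3. `except (ZeroDivisionError, Exception)` matches (ZeroDivisionError is in the tuple) → output = 44.
Result: 44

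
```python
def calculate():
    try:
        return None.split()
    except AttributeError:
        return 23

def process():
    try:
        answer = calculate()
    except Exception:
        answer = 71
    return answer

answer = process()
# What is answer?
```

Step-by-step execution trace:
1. `process()` calls `calculate()`.
2. In calculate: `None.split()` raises AttributeError; `except AttributeError` catches it → returns 23.
3. In process: `answer = calculate()` → answer = 23. No exception reaches process.
4. `except Exception` is skipped; process returns 23.
5. answer = 23.
Result: 23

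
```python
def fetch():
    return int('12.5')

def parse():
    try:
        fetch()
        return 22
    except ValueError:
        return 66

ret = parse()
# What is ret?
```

Step-by-step execution trace:
1. `parse()` calls `fetch()`.
2. `fetch()` evaluates `int('12.5')`, which raises ValueError; it propagates to the caller.
3. `return 22` is not reached.
4. `except ValueError` in parse matches → returns 66.
5. ret = 66.
Result: 66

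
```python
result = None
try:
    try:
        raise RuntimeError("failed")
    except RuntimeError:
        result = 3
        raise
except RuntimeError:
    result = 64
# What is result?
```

Step-by-step execution trace:
1. Inner try: `raise RuntimeError("failed")` raises RuntimeError.
2. Inner `except RuntimeError` matches → result = 3.
3. bare `raise` re-raises the same RuntimeError.
4. Outer `except RuntimeError` matches → result = 64.
Result: 64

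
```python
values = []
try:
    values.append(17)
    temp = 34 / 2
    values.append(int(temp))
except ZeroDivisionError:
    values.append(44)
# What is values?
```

Step-by-step execution trace:
1. try: `values.append(17)` → values = [17].
2. `temp = 34 / 2` → temp = 17.0. No exception raised.
3. `values.append(int(temp))` → values = [17, 17].
4. `except ZeroDivisionError` is skipped (no exception was raised).
Result: [17, 17]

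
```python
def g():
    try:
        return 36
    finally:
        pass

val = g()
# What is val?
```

Step-by-step execution trace:
1. `g()` enters try: `return 36` sets pending return value 36.
2. Before returning, `finally: pass` runs (no effect).
3. g() returns 36 → val = 36.
Result: 36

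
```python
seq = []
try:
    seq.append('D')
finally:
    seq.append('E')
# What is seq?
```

Step-by-step execution trace:
1. try: `seq.append('D')` → seq = ['D'].
2. The try body completes without raising.
3. finally always runs: `seq.append('E')` → seq = ['D', 'E'].
Result: ['D', 'E']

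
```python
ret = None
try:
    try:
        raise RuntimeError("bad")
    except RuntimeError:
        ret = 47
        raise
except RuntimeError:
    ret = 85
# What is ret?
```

Step-by-step execution trace:
1. Inner try: `raise RuntimeError("bad")` raises RuntimeError.
2. Inner `except RuntimeError` matches → ret = 47.
3. bare `raise` re-raises the same RuntimeError.
4. Outer `except RuntimeError` matches → ret = 85.
Result: 85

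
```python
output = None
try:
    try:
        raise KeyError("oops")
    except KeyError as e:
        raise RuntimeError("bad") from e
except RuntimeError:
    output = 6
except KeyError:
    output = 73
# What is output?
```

Step-by-step execution trace:
1. Inner try raises KeyError; inner `except KeyError as e` catches it.
2. `raise RuntimeError(...) from e` raises RuntimeError (KeyError is attached as __cause__, but only RuntimeError is active).
3. Outer `except RuntimeError` matches → output = 6.
4. `except KeyError` is not reached.
Result: 6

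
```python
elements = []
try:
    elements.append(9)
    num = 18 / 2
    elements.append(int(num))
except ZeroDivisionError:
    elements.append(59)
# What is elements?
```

Step-by-step execution trace:
1. try: `elements.append(9)` → elements = [9].
2. `num = 18 / 2` → num = 9.0. No exception raised.
3. `elements.append(int(num))` → elements = [9, 9].
4. `except ZeroDivisionError` is skipped (no exception was raised).
Result: [9, 9]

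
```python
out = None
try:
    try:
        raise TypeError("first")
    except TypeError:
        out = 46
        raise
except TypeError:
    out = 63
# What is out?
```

Step-by-step execution trace:
1. Inner try: `raise TypeError("first")` raises TypeError.
2. Inner `except TypeError` matches → out = 46.
3. bare `raise` re-raises the same TypeError.
4. Outer `except TypeError` matches → out = 63.
Result: 63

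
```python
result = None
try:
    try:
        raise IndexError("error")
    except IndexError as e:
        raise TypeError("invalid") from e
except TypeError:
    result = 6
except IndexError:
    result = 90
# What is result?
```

Step-by-step execution trace:
1. Inner try raises IndexError; inner `except IndexError as e` catches it.
2. `raise TypeError(...) from e` raises TypeError (IndexError is attached as __cause__, but only TypeError is active).
3. Outer `except TypeError` matches → result = 6.
4. `except IndexError` is not reached.
Result: 6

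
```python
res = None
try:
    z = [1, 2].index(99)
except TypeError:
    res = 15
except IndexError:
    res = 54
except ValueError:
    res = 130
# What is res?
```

Step-by-step execution trace:
1. `z = [1, 2].index(99)` raises ValueError.
2. `except TypeError` does not match ValueError; skipped.
3. `except IndexError` does not match ValueError; skipped.
4. `except ValueError` matches → res = 130.
Result: 130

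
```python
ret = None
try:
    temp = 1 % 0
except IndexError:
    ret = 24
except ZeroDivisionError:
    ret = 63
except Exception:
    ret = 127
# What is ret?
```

Step-by-step execution trace:
1. `temp = 1 % 0` raises ZeroDivisionError.
2. `except IndexError` does not match ZeroDivisionError; skipped.
3. `except ZeroDivisionError` matches → ret = 63.
4. Remaining except clauses are skipped.
Result: 63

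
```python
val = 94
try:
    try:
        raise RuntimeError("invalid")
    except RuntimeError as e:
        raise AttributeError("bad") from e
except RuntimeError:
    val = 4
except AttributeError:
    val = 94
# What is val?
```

Step-by-step execution trace:
1. Inner try raises RuntimeError; inner `except RuntimeError as e` catches it.
2. `raise AttributeError(...) from e` raises AttributeError (RuntimeError is attached as __cause__, but only AttributeError is active).
3. Outer `except RuntimeError` does not match AttributeError; skipped.
4. Outer `except AttributeError` matches → val = 94.
Result: 94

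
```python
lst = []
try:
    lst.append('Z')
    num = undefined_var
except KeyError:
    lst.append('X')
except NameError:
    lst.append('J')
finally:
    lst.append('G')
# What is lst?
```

Step-by-step execution trace:
1. try: `lst.append('Z')` → lst = ['Z'].
2. `num = undefined_var` raises NameError.
3. `except KeyError` does not match NameError; skipped.
4. `except NameError` matches → `lst.append('J')` → lst = ['Z', 'J'].
5. finally always runs: `lst.append('G')` → lst = ['Z', 'J', 'G'].
Result: ['Z', 'J', 'G']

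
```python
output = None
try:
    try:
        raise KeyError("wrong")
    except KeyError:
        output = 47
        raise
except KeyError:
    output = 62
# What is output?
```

Step-by-step execution trace:
1. Inner try: `raise KeyError("wrong")` raises KeyError.
2. Inner `except KeyError` matches → output = 47.
3. bare `raise` re-raises the same KeyError.
4. Outer `except KeyError` matches → output = 62.
Result: 62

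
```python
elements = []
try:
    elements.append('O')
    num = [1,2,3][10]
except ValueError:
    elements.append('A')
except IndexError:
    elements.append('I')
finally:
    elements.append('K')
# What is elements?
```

Step-by-step execution trace:
1. try: `elements.append('O')` → elements = ['O'].
2. `num = [1,2,3][10]` raises IndexError.
3. `except ValueError` does not match IndexError; skipped.
4. `except IndexError` matches → `elements.append('I')` → elements = ['O', 'I'].
5. finally always runs: `elements.append('K')` → elements = ['O', 'I', 'K'].
Result: ['O', 'I', 'K']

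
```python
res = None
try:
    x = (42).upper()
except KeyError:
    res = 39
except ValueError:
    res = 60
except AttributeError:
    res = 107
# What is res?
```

Step-by-step execution trace:
1. `x = (42).upper()` raises AttributeError.
2. `except KeyError` does not match AttributeError; skipped.
3. `except ValueError` does not match AttributeError; skipped.
4. `except AttributeError` matches → res = 107.
Result: 107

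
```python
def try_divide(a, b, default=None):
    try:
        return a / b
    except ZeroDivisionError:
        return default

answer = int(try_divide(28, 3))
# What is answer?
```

Step-by-step execution trace:
1. `try_divide(28, 3)` enters try: `return 28 / 3` → returns 9.333333333333334. No exception raised.
2. `except ZeroDivisionError` is skipped.
3. `int(9.333333333333334)` → 9 → answer = 9.
Result: 9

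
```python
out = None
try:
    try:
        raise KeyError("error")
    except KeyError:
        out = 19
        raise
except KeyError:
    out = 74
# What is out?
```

Step-by-step execution trace:
1. Inner try: `raise KeyError("error")` raises KeyError.
2. Inner `except KeyError` matches → out = 19.
3. bare `raise` re-raises the same KeyError.
4. Outer `except KeyError` matches → out = 74.
Result: 74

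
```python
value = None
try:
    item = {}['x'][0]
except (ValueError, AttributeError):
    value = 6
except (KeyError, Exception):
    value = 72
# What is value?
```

Step-by-step execution trace:
1. `item = {}['x'][0]` raises KeyError.
2. `except (ValueError, AttributeError)` does not match KeyError; skipped.
3. `except (KeyError, Exception)` matches (KeyError is in the tuple) → value = 72.
Result: 72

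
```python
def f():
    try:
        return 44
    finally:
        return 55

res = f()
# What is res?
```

Step-by-step execution trace:
1. `f()` enters try: `return 44` sets pending return value 44.
2. Before returning, `finally: return 55` runs and overrides the pending return.
3. f() returns 55 → res = 55.
Result: 55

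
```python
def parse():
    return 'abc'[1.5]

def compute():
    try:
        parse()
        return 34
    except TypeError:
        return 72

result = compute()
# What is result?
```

Step-by-step execution trace:
1. `compute()` calls `parse()`.
2. `parse()` evaluates `'abc'[1.5]`, which raises TypeError; it propagates to the caller.
3. `return 34` is not reached.
4. `except TypeError` in compute matches → returns 72.
5. result = 72.
Result: 72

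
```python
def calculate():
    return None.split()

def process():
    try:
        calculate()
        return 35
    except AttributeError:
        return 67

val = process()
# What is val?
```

Step-by-step execution trace:
1. `process()` calls `calculate()`.
2. `calculate()` evaluates `None.split()`, which raises AttributeError; it propagates to the caller.
3. `return 35` is not reached.
4. `except AttributeError` in process matches → returns 67.
5. val = 67.
Result: 67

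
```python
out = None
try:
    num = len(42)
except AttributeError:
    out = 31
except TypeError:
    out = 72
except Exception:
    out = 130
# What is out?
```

Step-by-step execution trace:
1. `num = len(42)` raises TypeError.
2. `except AttributeError` does not match TypeError; skipped.
3. `except TypeError` matches → out = 72.
4. Remaining except clauses are skipped.
Result: 72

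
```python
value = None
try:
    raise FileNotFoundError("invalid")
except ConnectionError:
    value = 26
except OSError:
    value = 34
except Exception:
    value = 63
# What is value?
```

Step-by-step execution trace:
1. `raise FileNotFoundError(...)` raises FileNotFoundError.
2. `except ConnectionError` does not match (FileNotFoundError is not a subclass of ConnectionError); skipped.
3. `except OSError` matches (FileNotFoundError is a subclass of OSError) → value = 34.
4. `except Exception` is not reached.
Result: 34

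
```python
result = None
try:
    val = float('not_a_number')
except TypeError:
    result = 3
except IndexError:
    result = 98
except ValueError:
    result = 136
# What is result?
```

Step-by-step execution trace:
1. `val = float('not_a_number')` raises ValueError.
2. `except TypeError` does not match ValueError; skipped.
3. `except IndexError` does not match ValueError; skipped.
4. `except ValueError` matches → result = 136.
Result: 136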